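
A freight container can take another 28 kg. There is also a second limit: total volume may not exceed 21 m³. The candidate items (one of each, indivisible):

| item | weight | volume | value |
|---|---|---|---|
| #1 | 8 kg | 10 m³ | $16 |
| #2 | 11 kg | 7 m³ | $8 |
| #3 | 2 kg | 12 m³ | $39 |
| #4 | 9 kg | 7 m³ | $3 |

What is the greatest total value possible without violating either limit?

Feasible sets respecting both limits:
- #2+#3: weight 13, volume 19, value 47
- #3+#4: weight 11, volume 19, value 42
- #3: weight 2, volume 12, value 39
Best: $47.

$47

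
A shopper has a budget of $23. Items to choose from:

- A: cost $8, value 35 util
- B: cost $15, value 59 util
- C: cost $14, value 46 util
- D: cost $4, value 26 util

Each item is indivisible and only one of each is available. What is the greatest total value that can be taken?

94 util

Check high-value combinations within $23:
- A+B: cost 8+15=23, value 35+59=94
- B+D: cost 15+4=19, value 59+26=85
- A+C: cost 8+14=22, value 35+46=81
Best: 94 util.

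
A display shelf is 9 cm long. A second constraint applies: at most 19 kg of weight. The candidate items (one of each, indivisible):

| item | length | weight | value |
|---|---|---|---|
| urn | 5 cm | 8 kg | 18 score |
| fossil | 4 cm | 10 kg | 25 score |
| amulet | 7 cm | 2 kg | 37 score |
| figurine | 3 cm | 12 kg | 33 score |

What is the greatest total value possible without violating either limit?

43 score

Feasible sets respecting both limits:
- urn+fossil: length 9, weight 18, value 43
- amulet: length 7, weight 2, value 37
- figurine: length 3, weight 12, value 33
- fossil: length 4, weight 10, value 25
Best: 43 score.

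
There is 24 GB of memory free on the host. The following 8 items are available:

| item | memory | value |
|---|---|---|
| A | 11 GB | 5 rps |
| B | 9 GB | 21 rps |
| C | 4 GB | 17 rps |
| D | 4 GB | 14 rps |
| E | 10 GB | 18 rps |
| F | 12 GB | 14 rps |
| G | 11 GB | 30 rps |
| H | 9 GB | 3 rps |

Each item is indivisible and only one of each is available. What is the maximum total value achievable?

68 rps

This is a 0/1 knapsack; check combinations near the capacity.
- B+C+G: memory 9+4+11=24, value 21+17+30=68
- B+D+G: memory 9+4+11=24, value 21+14+30=65
- C+D+G: memory 4+4+11=19, value 17+14+30=61
- B+C+E: memory 9+4+10=23, value 21+17+18=56
Best: 68 rps.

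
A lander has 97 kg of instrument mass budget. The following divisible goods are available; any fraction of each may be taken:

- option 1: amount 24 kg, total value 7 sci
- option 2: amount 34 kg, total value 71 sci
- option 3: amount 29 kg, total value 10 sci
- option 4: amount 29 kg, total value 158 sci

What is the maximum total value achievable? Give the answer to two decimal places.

Take in order of value per unit:
- option 4 (158/29 per unit): all 29 → value 158, running total 158.00
- option 2 (71/34 per unit): all 34 → value 71, running total 229.00
- option 3 (10/29 per unit): all 29 → value 10, running total 239.00
- option 1 (7/24 per unit): 5 of 24 → value 5×7/24 = 1.4583, running total 240.46
Total 240.46.

240.46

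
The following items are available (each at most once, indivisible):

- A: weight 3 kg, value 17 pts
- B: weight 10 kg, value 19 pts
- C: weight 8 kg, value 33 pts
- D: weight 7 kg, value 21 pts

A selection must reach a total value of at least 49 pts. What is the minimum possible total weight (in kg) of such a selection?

11

Subsets with value ≥ 49, sorted by total weight:
- A+C: weight 11, value 50
- C+D: weight 15, value 54
- A+C+D: weight 18, value 71
Minimum weight: 11 kg.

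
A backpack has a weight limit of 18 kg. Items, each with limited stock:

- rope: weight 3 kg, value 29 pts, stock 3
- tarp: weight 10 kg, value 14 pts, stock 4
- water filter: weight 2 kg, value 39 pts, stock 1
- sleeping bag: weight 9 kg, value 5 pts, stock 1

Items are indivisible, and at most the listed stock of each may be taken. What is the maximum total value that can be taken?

Best selections within weight 18 and stock limits:
- 3×rope + 1×water filter: weight 11, value 126
- 2×rope + 1×tarp + 1×water filter: weight 18, value 111
Best: 126 pts.

126 pts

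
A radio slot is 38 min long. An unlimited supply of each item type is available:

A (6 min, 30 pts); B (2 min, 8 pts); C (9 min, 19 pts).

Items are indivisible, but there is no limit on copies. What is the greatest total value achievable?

Best value-per-unit is A at 30/6; filling with it alone gives 6×30 = 180.
Optimal mix: 6×A + 1×B → duration 38, value 188.

188 pts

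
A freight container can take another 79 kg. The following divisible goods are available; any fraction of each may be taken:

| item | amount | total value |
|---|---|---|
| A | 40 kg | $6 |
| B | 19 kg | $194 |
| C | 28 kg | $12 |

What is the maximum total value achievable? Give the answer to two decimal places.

Take in order of value per unit:
- B (194/19 per unit): all 19 → value 194, running total 194.00
- C (12/28 per unit): all 28 → value 12, running total 206.00
- A (6/40 per unit): 32 of 40 → value 32×6/40 = 4.8000, running total 210.80
Total 210.80.

210.80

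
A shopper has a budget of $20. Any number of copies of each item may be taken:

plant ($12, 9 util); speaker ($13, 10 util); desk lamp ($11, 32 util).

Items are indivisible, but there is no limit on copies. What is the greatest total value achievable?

Best value-per-unit is desk lamp at 32/11, and filling with it alone uses cost 1×11=11. No mix of the others beats 1×32 = 32.

32 util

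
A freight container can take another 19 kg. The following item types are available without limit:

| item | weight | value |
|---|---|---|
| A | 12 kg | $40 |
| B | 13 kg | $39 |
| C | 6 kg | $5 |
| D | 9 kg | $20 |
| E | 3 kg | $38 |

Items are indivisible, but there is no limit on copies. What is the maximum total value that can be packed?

$228

Best value-per-unit is E at 38/3, and filling with it alone uses weight 6×3=18. No mix of the others beats 6×38 = 228.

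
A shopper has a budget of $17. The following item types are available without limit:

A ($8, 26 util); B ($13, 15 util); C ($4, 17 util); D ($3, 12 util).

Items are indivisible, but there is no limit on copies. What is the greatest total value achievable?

70 util

Best value-per-unit is C at 17/4; filling with it alone gives 4×17 = 68.
Optimal mix: 2×C + 3×D → cost 17, value 70.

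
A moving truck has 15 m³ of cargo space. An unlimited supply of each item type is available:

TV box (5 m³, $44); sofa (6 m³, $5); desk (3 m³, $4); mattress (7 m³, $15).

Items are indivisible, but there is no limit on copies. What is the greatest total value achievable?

Best value-per-unit is TV box at 44/5, and filling with it alone uses volume 3×5=15. No mix of the others beats 3×44 = 132.

$132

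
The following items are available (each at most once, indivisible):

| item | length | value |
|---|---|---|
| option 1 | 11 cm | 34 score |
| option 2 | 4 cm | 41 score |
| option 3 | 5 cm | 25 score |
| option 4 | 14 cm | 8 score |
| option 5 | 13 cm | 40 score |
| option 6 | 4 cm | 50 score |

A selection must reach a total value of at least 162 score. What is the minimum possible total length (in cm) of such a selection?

Subsets with value ≥ 162, sorted by total length:
- option 1+option 2+option 5+option 6: length 32, value 165
- option 1+option 2+option 3+option 5+option 6: length 37, value 190
- option 2+option 3+option 4+option 5+option 6: length 40, value 164
- option 1+option 2+option 4+option 5+option 6: length 46, value 173
Minimum length: 32 cm.

32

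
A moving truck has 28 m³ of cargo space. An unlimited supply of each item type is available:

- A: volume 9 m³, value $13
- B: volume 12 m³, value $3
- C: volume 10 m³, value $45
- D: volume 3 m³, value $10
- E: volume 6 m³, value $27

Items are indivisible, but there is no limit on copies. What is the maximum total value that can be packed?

Best value-per-unit is C at 45/10; filling with it alone gives 2×45 = 90.
Optimal mix: 1×C + 3×E → volume 28, value 126.

$126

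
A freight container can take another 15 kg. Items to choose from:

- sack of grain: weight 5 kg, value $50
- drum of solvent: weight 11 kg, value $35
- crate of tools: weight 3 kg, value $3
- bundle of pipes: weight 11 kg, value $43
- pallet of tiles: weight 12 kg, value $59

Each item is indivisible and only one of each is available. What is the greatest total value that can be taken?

$62

Check high-value combinations within 15 kg:
- crate of tools+pallet of tiles: weight 3+12=15, value 3+59=62
- pallet of tiles: weight 12, value 59
- sack of grain+crate of tools: weight 5+3=8, value 50+3=53
- sack of grain: weight 5, value 50
Best: $62.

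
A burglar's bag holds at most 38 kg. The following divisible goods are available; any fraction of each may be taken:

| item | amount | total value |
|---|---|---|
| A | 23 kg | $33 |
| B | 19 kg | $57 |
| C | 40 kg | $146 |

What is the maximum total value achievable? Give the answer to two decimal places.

Take in order of value per unit:
- C (146/40 per unit): 38 of 40 → value 38×146/40 = 138.7000, running total 138.70
Total 138.70.

138.70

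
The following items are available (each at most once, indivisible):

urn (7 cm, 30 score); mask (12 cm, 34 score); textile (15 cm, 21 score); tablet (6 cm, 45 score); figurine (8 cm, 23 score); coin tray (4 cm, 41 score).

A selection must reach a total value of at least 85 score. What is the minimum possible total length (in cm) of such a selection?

10

Subsets with value ≥ 85, sorted by total length:
- tablet+coin tray: length 10, value 86
- urn+tablet+coin tray: length 17, value 116
- tablet+figurine+coin tray: length 18, value 109
- urn+figurine+coin tray: length 19, value 94
Minimum length: 10 cm.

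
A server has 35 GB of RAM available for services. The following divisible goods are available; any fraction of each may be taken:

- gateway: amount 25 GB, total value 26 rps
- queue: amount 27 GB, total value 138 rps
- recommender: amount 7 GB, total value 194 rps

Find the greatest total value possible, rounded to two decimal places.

333.04

Take in order of value per unit:
- recommender (194/7 per unit): all 7 → value 194, running total 194.00
- queue (138/27 per unit): all 27 → value 138, running total 332.00
- gateway (26/25 per unit): 1 of 25 → value 1×26/25 = 1.0400, running total 333.04
Total 333.04.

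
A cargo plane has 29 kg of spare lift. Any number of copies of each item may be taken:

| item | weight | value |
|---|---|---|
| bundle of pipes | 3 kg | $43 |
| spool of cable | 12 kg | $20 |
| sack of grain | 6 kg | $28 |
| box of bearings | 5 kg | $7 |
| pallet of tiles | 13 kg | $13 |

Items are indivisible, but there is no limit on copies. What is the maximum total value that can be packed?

Best value-per-unit is bundle of pipes at 43/3, and filling with it alone uses weight 9×3=27. No mix of the others beats 9×43 = 387.

$387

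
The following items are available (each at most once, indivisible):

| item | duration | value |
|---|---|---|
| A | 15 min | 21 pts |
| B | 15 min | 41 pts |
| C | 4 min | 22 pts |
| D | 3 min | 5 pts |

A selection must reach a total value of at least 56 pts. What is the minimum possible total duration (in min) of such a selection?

Subsets with value ≥ 56, sorted by total duration:
- B+C: duration 19, value 63
- B+C+D: duration 22, value 68
- A+B: duration 30, value 62
- A+B+D: duration 33, value 67
Minimum duration: 19 min.

19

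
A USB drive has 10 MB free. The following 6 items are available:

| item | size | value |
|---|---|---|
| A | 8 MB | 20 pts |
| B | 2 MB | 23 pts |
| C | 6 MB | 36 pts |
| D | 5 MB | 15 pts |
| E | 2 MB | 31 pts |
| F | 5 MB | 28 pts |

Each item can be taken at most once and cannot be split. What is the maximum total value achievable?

90 pts

Check high-value combinations within 10 MB:
- B+C+E: size 2+6+2=10, value 23+36+31=90
- B+E+F: size 2+2+5=9, value 23+31+28=82
- B+D+E: size 2+5+2=9, value 23+15+31=69
- C+E: size 6+2=8, value 36+31=67
Best: 90 pts.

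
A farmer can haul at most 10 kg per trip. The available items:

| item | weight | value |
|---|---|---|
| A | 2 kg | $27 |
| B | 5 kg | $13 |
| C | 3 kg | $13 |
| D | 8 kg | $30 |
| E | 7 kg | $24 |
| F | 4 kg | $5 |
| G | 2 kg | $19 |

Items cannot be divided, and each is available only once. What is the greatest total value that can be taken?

$59

Check high-value combinations within 10 kg:
- A+C+G: weight 2+3+2=7, value 27+13+19=59
- A+B+G: weight 2+5+2=9, value 27+13+19=59
- A+D: weight 2+8=10, value 27+30=57
- A+B+C: weight 2+5+3=10, value 27+13+13=53
- A+F+G: weight 2+4+2=8, value 27+5+19=51
Best: $59.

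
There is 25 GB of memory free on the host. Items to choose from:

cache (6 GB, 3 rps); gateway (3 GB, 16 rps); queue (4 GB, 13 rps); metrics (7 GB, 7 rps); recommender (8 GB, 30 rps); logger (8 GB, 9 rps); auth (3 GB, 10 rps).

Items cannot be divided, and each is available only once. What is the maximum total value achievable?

This is a 0/1 knapsack; check combinations near the capacity.
- gateway+queue+metrics+recommender+auth: memory 3+4+7+8+3=25, value 16+13+7+30+10=76
- cache+gateway+queue+recommender+auth: memory 6+3+4+8+3=24, value 3+16+13+30+10=72
- gateway+queue+recommender+auth: memory 3+4+8+3=18, value 16+13+30+10=69
- gateway+queue+recommender+logger: memory 3+4+8+8=23, value 16+13+30+9=68
Best: 76 rps.

76 rps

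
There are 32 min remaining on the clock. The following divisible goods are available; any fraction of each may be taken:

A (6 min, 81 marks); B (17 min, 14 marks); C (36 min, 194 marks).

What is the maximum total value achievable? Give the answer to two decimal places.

Take in order of value per unit:
- A (81/6 per unit): all 6 → value 81, running total 81.00
- C (194/36 per unit): 26 of 36 → value 26×194/36 = 140.1111, running total 221.11
Total 221.11.

221.11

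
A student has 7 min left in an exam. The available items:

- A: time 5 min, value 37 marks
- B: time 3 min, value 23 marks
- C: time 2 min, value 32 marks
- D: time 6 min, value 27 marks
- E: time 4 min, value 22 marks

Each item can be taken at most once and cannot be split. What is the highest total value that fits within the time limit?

69 marks

Check high-value combinations within 7 min:
- A+C: time 5+2=7, value 37+32=69
- B+C: time 3+2=5, value 23+32=55
- C+E: time 2+4=6, value 32+22=54
- B+E: time 3+4=7, value 23+22=45
Best: 69 marks.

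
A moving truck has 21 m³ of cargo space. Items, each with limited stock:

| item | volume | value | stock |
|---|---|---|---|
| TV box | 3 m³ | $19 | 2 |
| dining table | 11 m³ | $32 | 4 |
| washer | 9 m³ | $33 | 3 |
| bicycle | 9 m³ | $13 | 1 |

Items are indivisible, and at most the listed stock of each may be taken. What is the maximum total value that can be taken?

$85

Top feasible selections:
- 1×TV box + 2×washer: volume 21, value 85
- 2×TV box + 1×washer: volume 15, value 71
Best: $85.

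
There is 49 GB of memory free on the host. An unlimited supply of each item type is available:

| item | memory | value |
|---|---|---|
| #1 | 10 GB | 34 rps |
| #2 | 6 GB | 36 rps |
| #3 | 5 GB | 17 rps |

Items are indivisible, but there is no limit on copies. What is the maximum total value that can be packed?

Best value-per-unit is #2 at 36/6, and filling with it alone uses memory 8×6=48. No mix of the others beats 8×36 = 288.

288 rps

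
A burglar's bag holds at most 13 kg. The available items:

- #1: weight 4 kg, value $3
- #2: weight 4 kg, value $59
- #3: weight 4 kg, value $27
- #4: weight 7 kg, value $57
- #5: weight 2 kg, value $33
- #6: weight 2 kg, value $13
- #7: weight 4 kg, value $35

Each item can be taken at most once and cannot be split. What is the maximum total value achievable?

Check high-value combinations within 13 kg:
- #2+#4+#5: weight 4+7+2=13, value 59+57+33=149
- #2+#5+#6+#7: weight 4+2+2+4=12, value 59+33+13+35=140
- #2+#3+#5+#6: weight 4+4+2+2=12, value 59+27+33+13=132
Best: $149.

$149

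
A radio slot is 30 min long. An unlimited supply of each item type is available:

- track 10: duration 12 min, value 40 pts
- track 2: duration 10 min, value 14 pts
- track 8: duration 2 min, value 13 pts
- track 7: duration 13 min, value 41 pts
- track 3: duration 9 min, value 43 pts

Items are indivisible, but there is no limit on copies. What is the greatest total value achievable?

195 pts

Best value-per-unit is track 8 at 13/2, and filling with it alone uses duration 15×2=30. No mix of the others beats 15×13 = 195.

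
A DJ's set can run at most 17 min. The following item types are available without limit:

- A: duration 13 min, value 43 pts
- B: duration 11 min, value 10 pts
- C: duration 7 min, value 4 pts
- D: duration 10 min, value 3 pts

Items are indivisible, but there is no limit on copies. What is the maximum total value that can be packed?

Best value-per-unit is A at 43/13, and filling with it alone uses duration 1×13=13. No mix of the others beats 1×43 = 43.

43 pts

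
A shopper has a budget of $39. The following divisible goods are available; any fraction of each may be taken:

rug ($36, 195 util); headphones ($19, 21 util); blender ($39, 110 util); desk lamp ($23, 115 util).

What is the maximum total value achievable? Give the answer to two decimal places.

Take in order of value per unit:
- rug (195/36 per unit): all 36 → value 195, running total 195.00
- desk lamp (115/23 per unit): 3 of 23 → value 3×115/23 = 15.0000, running total 210.00
Total 210.00.

210.00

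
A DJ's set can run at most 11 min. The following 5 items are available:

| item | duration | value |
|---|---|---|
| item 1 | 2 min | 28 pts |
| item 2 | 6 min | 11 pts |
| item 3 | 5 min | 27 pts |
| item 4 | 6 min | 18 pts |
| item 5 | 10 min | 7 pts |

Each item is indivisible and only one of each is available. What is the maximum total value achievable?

Check high-value combinations within 11 min:
- item 1+item 3: duration 2+5=7, value 28+27=55
- item 1+item 4: duration 2+6=8, value 28+18=46
- item 3+item 4: duration 5+6=11, value 27+18=45
- item 1+item 2: duration 2+6=8, value 28+11=39
Best: 55 pts.

55 pts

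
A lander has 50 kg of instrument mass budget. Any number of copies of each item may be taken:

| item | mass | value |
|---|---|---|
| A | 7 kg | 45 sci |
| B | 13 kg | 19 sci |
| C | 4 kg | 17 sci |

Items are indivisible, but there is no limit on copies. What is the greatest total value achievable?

315 sci

Best value-per-unit is A at 45/7, and filling with it alone uses mass 7×7=49. No mix of the others beats 7×45 = 315.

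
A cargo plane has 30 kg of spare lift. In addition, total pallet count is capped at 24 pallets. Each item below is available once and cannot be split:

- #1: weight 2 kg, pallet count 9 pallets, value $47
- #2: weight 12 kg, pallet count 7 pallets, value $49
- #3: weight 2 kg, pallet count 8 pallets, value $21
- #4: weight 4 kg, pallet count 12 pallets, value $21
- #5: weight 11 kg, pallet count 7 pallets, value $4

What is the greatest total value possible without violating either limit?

Feasible sets respecting both limits:
- #1+#2+#3: weight 16, pallet count 24, value 117
- #1+#2+#5: weight 25, pallet count 23, value 100
- #1+#2: weight 14, pallet count 16, value 96
Best: $117.

$117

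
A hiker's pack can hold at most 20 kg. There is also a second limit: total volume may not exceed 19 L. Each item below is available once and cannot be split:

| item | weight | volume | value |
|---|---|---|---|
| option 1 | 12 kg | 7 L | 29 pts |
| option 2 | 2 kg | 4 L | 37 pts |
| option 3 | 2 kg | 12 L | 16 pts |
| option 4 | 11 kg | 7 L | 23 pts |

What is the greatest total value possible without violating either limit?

66 pts

Feasible sets respecting both limits:
- option 1+option 2: weight 14, volume 11, value 66
- option 2+option 4: weight 13, volume 11, value 60
- option 2+option 3: weight 4, volume 16, value 53
- option 1+option 3: weight 14, volume 19, value 45
Best: 66 pts.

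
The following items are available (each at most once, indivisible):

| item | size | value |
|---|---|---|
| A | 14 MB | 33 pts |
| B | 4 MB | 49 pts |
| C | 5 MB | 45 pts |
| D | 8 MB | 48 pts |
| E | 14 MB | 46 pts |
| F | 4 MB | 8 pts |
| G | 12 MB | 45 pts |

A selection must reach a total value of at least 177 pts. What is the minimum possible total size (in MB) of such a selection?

29

Subsets with value ≥ 177, sorted by total size:
- B+C+D+G: size 29, value 187
- B+C+D+E: size 31, value 188
Minimum size: 29 MB.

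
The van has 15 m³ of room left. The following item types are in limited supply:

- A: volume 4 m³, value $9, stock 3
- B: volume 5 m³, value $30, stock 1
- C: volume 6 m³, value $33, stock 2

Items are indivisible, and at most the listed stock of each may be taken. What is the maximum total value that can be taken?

Top feasible selections:
- 1×A + 1×B + 1×C: volume 15, value 72
- 2×C: volume 12, value 66
Best: $72.

$72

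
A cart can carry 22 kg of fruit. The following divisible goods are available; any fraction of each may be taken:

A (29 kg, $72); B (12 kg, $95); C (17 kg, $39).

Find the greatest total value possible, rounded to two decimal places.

Take in order of value per unit:
- B (95/12 per unit): all 12 → value 95, running total 95.00
- A (72/29 per unit): 10 of 29 → value 10×72/29 = 24.8276, running total 119.83
Total 119.83.

119.83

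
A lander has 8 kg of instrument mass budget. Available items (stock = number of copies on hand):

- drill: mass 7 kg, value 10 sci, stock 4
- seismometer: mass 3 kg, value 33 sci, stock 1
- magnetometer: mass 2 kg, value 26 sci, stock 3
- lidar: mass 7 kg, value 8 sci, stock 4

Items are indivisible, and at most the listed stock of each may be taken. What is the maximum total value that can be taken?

85 sci

Best selections within mass 8 and stock limits:
- 1×seismometer + 2×magnetometer: mass 7, value 85
- 3×magnetometer: mass 6, value 78
- 1×seismometer + 1×magnetometer: mass 5, value 59
- 2×magnetometer: mass 4, value 52
Best: 85 sci.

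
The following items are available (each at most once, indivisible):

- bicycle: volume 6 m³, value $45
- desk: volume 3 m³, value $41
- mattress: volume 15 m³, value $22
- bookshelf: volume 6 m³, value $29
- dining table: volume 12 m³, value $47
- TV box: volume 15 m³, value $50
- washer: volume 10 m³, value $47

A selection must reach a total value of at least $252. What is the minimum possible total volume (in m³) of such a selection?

Subsets with value ≥ 252, sorted by total volume:
- bicycle+desk+bookshelf+dining table+TV box+washer: volume 52, value 259
- bicycle+desk+mattress+dining table+TV box+washer: volume 61, value 252
Minimum volume: 52 m³.

52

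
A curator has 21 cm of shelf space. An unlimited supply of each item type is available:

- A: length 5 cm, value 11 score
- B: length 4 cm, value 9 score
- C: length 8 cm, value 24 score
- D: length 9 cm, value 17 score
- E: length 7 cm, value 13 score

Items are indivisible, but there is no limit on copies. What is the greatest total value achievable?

59 score

Best value-per-unit is C at 24/8; filling with it alone gives 2×24 = 48.
Optimal mix: 1×A + 2×C → length 21, value 59.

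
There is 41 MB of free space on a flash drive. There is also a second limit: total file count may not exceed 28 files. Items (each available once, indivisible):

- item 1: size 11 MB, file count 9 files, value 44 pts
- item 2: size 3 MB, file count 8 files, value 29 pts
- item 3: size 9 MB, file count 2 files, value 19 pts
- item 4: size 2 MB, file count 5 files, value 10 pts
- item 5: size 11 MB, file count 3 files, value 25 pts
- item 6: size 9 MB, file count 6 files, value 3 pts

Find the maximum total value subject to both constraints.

127 pts

Feasible sets respecting both limits:
- item 1+item 2+item 3+item 4+item 5: size 36, file count 27, value 127
- item 1+item 2+item 3+item 5: size 34, file count 22, value 117
- item 1+item 2+item 4+item 5: size 27, file count 25, value 108
- item 1+item 2+item 3+item 4: size 25, file count 24, value 102
Best: 127 pts.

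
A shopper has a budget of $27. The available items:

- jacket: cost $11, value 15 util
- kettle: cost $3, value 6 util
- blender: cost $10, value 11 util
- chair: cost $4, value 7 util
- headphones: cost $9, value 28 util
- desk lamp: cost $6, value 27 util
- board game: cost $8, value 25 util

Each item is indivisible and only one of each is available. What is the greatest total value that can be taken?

87 util

This is a 0/1 knapsack; check combinations near the capacity.
- chair+headphones+desk lamp+board game: cost 4+9+6+8=27, value 7+28+27+25=87
- kettle+headphones+desk lamp+board game: cost 3+9+6+8=26, value 6+28+27+25=86
- headphones+desk lamp+board game: cost 9+6+8=23, value 28+27+25=80
- jacket+headphones+desk lamp: cost 11+9+6=26, value 15+28+27=70
- kettle+blender+desk lamp+board game: cost 3+10+6+8=27, value 6+11+27+25=69
Best: 87 util.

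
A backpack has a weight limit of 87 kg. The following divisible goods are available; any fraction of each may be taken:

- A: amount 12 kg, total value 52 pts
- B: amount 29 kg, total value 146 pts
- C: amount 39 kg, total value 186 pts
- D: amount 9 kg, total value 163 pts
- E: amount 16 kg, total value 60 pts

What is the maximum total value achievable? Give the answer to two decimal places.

Take in order of value per unit:
- D (163/9 per unit): all 9 → value 163, running total 163.00
- B (146/29 per unit): all 29 → value 146, running total 309.00
- C (186/39 per unit): all 39 → value 186, running total 495.00
- A (52/12 per unit): 10 of 12 → value 10×52/12 = 43.3333, running total 538.33
Total 538.33.

538.33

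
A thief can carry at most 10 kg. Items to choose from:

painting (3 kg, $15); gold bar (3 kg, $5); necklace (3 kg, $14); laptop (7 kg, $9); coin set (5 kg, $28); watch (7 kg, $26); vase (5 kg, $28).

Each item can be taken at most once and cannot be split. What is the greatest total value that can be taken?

Check high-value combinations within 10 kg:
- coin set+vase: weight 5+5=10, value 28+28=56
- painting+coin set: weight 3+5=8, value 15+28=43
- painting+vase: weight 3+5=8, value 15+28=43
- necklace+coin set: weight 3+5=8, value 14+28=42
Best: $56.

$56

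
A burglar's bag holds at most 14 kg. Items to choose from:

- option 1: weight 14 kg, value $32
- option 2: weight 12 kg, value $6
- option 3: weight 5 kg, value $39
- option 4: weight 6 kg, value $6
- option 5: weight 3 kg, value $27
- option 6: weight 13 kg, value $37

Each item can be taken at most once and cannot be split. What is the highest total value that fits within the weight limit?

$72

Check high-value combinations within 14 kg:
- option 3+option 4+option 5: weight 5+6+3=14, value 39+6+27=72
- option 3+option 5: weight 5+3=8, value 39+27=66
- option 3+option 4: weight 5+6=11, value 39+6=45
Best: $72.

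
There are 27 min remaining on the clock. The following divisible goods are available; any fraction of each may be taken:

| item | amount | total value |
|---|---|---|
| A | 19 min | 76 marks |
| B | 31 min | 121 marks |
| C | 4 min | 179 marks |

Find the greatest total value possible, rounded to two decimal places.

Take in order of value per unit:
- C (179/4 per unit): all 4 → value 179, running total 179.00
- A (76/19 per unit): all 19 → value 76, running total 255.00
- B (121/31 per unit): 4 of 31 → value 4×121/31 = 15.6129, running total 270.61
Total 270.61.

270.61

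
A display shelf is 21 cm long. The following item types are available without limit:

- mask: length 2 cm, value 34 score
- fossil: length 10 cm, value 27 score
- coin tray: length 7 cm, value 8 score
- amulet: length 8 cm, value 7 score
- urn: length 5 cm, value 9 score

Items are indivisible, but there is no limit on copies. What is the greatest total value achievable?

340 score

Best value-per-unit is mask at 34/2, and filling with it alone uses length 10×2=20. No mix of the others beats 10×34 = 340.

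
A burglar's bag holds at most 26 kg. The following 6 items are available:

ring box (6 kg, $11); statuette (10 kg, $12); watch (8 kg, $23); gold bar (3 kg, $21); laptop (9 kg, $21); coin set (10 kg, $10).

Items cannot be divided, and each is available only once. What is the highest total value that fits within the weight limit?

$76

Check high-value combinations within 26 kg:
- ring box+watch+gold bar+laptop: weight 6+8+3+9=26, value 11+23+21+21=76
- watch+gold bar+laptop: weight 8+3+9=20, value 23+21+21=65
- statuette+watch+gold bar: weight 10+8+3=21, value 12+23+21=56
- ring box+watch+gold bar: weight 6+8+3=17, value 11+23+21=55
- ring box+watch+laptop: weight 6+8+9=23, value 11+23+21=55
Best: $76.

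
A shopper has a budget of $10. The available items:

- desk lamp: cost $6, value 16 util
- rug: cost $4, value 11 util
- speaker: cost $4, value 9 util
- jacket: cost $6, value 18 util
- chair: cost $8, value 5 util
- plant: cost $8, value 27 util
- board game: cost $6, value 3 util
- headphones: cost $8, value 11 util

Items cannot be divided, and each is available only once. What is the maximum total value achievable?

29 util

Check high-value combinations within $10:
- rug+jacket: cost 4+6=10, value 11+18=29
- plant: cost 8, value 27
- desk lamp+rug: cost 6+4=10, value 16+11=27
Best: 29 util.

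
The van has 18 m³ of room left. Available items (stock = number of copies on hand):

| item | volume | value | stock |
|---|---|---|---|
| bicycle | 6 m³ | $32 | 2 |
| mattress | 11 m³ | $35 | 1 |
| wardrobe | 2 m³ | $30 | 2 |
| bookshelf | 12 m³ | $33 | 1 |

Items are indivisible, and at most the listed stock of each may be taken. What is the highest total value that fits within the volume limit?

$124

Best selections within volume 18 and stock limits:
- 2×bicycle + 2×wardrobe: volume 16, value 124
- 1×mattress + 2×wardrobe: volume 15, value 95
Best: $124.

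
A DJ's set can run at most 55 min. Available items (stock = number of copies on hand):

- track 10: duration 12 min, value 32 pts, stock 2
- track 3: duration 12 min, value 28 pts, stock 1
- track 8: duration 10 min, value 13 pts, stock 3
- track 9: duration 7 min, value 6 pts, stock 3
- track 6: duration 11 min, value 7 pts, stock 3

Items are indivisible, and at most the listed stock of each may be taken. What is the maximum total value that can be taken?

Best selections within duration 55 and stock limits:
- 2×track 10 + 1×track 3 + 1×track 8 + 1×track 9: duration 53, value 111
- 2×track 10 + 1×track 3 + 1×track 8: duration 46, value 105
- 2×track 10 + 1×track 3 + 1×track 9 + 1×track 6: duration 54, value 105
- 2×track 10 + 1×track 3 + 2×track 9: duration 50, value 104
Best: 111 pts.

111 pts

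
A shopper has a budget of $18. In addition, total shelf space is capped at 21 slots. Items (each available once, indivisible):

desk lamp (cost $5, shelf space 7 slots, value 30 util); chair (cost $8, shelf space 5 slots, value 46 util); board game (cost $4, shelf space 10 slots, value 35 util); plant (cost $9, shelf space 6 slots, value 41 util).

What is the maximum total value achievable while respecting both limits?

87 util

Feasible sets respecting both limits:
- chair+plant: cost 17, shelf space 11, value 87
- chair+board game: cost 12, shelf space 15, value 81
- desk lamp+chair: cost 13, shelf space 12, value 76
Best: 87 util.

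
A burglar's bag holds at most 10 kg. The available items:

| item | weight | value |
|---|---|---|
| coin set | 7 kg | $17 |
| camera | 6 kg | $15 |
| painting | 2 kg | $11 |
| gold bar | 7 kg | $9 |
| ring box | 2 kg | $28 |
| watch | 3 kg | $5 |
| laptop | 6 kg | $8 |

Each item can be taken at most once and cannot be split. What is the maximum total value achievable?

$54

Check high-value combinations within 10 kg:
- camera+painting+ring box: weight 6+2+2=10, value 15+11+28=54
- painting+ring box+laptop: weight 2+2+6=10, value 11+28+8=47
- coin set+ring box: weight 7+2=9, value 17+28=45
Best: $54.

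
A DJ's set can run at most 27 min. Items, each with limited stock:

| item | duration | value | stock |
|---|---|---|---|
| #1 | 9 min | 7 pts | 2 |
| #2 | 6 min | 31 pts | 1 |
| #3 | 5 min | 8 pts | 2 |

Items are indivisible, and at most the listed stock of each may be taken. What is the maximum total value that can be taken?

Top feasible selections:
- 1×#1 + 1×#2 + 2×#3: duration 25, value 54
- 1×#2 + 2×#3: duration 16, value 47
- 1×#1 + 1×#2 + 1×#3: duration 20, value 46
Best: 54 pts.

54 pts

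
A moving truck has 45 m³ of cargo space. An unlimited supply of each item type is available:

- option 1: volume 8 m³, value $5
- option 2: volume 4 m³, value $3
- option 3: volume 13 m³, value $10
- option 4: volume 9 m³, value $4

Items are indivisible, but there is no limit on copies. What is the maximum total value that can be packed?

$34

Best value-per-unit is option 3 at 10/13; filling with it alone gives 3×10 = 30.
Optimal mix: 8×option 2 + 1×option 3 → volume 45, value 34.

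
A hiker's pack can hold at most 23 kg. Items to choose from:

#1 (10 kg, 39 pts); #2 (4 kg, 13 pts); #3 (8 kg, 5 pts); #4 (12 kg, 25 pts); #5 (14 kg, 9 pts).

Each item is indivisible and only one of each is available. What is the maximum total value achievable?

64 pts

Check high-value combinations within 23 kg:
- #1+#4: weight 10+12=22, value 39+25=64
- #1+#2+#3: weight 10+4+8=22, value 39+13+5=57
- #1+#2: weight 10+4=14, value 39+13=52
Best: 64 pts.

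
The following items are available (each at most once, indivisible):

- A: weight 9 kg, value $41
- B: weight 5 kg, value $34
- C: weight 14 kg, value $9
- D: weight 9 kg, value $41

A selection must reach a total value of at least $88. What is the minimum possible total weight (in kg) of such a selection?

23

Subsets with value ≥ 88, sorted by total weight:
- A+B+D: weight 23, value 116
- A+C+D: weight 32, value 91
Minimum weight: 23 kg.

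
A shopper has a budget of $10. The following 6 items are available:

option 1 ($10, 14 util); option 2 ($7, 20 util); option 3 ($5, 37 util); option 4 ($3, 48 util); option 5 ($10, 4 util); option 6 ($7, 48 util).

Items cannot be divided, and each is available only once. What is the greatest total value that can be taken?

96 util

Check high-value combinations within $10:
- option 4+option 6: cost 3+7=10, value 48+48=96
- option 3+option 4: cost 5+3=8, value 37+48=85
- option 2+option 4: cost 7+3=10, value 20+48=68
- option 4: cost 3, value 48
Best: 96 util.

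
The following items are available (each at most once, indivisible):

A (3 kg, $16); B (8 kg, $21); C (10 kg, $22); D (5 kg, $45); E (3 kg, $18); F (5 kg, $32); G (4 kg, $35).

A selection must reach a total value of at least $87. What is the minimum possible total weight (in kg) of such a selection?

12

Subsets with value ≥ 87, sorted by total weight:
- D+E+G: weight 12, value 98
- A+D+G: weight 12, value 96
- D+E+F: weight 13, value 95
- A+D+F: weight 13, value 93
Minimum weight: 12 kg.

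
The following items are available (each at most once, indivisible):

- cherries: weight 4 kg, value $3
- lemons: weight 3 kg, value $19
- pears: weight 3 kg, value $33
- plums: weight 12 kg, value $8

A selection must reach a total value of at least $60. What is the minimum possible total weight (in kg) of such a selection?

Subsets with value ≥ 60, sorted by total weight:
- lemons+pears+plums: weight 18, value 60
- cherries+lemons+pears+plums: weight 22, value 63
Minimum weight: 18 kg.

18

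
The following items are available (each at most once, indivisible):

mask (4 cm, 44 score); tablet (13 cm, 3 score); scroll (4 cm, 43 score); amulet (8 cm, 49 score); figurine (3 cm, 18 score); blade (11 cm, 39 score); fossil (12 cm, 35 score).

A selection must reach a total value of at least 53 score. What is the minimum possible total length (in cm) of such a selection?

7

Subsets with value ≥ 53, sorted by total length:
- mask+figurine: length 7, value 62
- scroll+figurine: length 7, value 61
Minimum length: 7 cm.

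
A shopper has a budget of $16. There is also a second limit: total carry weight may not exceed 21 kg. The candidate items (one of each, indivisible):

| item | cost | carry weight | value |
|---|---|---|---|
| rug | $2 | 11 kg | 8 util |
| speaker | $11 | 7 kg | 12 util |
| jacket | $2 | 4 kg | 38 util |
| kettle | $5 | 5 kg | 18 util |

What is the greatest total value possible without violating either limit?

64 util

Feasible sets respecting both limits:
- rug+jacket+kettle: cost 9, carry weight 20, value 64
- jacket+kettle: cost 7, carry weight 9, value 56
- speaker+jacket: cost 13, carry weight 11, value 50
Best: 64 util.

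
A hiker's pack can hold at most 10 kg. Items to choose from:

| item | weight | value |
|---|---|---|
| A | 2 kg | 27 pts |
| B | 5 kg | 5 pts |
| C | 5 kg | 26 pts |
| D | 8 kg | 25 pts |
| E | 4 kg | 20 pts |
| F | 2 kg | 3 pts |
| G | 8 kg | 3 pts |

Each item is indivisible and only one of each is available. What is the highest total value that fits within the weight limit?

56 pts

This is a 0/1 knapsack; check combinations near the capacity.
- A+C+F: weight 2+5+2=9, value 27+26+3=56
- A+C: weight 2+5=7, value 27+26=53
- A+D: weight 2+8=10, value 27+25=52
Best: 56 pts.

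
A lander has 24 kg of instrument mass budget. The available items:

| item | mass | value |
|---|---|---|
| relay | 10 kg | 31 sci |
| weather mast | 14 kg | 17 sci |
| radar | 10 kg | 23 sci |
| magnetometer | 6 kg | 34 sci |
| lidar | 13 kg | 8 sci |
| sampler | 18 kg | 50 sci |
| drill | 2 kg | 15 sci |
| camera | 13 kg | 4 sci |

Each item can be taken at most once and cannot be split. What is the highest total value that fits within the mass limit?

84 sci

Check high-value combinations within 24 kg:
- magnetometer+sampler: mass 6+18=24, value 34+50=84
- relay+magnetometer+drill: mass 10+6+2=18, value 31+34+15=80
- radar+magnetometer+drill: mass 10+6+2=18, value 23+34+15=72
- relay+radar+drill: mass 10+10+2=22, value 31+23+15=69
- weather mast+magnetometer+drill: mass 14+6+2=22, value 17+34+15=66
Best: 84 sci.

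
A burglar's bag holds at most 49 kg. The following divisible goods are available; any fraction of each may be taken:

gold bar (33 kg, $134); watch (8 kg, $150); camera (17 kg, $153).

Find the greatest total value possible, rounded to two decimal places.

Take in order of value per unit:
- watch (150/8 per unit): all 8 → value 150, running total 150.00
- camera (153/17 per unit): all 17 → value 153, running total 303.00
- gold bar (134/33 per unit): 24 of 33 → value 24×134/33 = 97.4545, running total 400.45
Total 400.45.

400.45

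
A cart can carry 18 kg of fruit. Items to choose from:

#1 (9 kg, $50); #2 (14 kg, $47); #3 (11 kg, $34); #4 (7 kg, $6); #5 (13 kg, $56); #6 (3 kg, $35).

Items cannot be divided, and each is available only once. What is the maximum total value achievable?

$91

Check high-value combinations within 18 kg:
- #5+#6: weight 13+3=16, value 56+35=91
- #1+#6: weight 9+3=12, value 50+35=85
- #2+#6: weight 14+3=17, value 47+35=82
- #3+#6: weight 11+3=14, value 34+35=69
Best: $91.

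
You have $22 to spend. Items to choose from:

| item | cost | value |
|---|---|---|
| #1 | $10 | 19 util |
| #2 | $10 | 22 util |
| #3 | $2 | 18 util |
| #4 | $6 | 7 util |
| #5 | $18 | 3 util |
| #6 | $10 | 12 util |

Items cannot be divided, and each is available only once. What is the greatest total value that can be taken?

59 util

Check high-value combinations within $22:
- #1+#2+#3: cost 10+10+2=22, value 19+22+18=59
- #2+#3+#6: cost 10+2+10=22, value 22+18+12=52
- #1+#3+#6: cost 10+2+10=22, value 19+18+12=49
Best: 59 util.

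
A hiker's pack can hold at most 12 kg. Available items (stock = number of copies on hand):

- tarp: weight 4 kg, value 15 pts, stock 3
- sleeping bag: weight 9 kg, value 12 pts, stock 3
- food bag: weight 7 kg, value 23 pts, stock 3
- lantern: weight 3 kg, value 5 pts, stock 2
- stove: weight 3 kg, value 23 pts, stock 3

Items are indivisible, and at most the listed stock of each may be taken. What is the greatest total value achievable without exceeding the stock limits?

Top feasible selections:
- 1×lantern + 3×stove: weight 12, value 74
- 3×stove: weight 9, value 69
Best: 74 pts.

74 pts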